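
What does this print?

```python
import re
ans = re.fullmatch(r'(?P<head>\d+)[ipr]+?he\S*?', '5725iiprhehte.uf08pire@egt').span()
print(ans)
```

`fullmatch` succeeds only if the pattern covers the string from start to end.
The match spans [0:26] → '5725iiprhehte.uf08pire@egt'.

(0, 26)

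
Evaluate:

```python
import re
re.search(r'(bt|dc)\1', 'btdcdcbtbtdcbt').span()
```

`\1` has to match the exact text group 1 already captured.
The match spans [2:6] → 'dcdc'.

(2, 6)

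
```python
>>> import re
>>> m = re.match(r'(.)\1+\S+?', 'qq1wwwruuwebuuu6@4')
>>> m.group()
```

`re.match` only tries the pattern at the start of the string.
The match spans [0:3] → 'qq1'.

'qq1'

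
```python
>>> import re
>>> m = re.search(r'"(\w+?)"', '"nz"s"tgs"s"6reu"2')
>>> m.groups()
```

('nz',)

`re.search` tries every starting position until one works.
The match spans [0:4] → '"nz"'.
Captured: group 1 = 'nz'.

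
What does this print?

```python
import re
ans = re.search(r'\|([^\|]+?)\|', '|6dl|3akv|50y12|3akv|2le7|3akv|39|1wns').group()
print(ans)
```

|6dl|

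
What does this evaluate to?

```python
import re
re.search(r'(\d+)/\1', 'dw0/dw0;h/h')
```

`\1` is not a pattern — it's the concrete string captured by group 1, re-applied verbatim.
`re.search` scans for the first position where the pattern succeeds.
Here no position works, so the call returns None.

None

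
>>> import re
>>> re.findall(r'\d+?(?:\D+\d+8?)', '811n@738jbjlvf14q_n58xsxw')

['811n@738', '14q_n58']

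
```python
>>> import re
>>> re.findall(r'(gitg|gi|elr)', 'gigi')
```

With a single group, `findall` returns only what that group captured — 2 items.

['gi', 'gi']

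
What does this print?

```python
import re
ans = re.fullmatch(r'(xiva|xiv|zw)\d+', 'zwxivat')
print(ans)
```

For `fullmatch`, every character of the input must be accounted for by the pattern.
Here the string isn't matched end-to-end, so the call returns None.

None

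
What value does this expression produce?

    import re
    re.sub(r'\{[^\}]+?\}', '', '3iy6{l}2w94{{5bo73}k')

'3iy62w94k'

Each match is replaced by ''.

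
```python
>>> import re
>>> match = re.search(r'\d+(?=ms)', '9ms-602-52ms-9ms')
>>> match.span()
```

The lookaround is zero-width — it requires the adjacent text to match without consuming it, so the asserted text isn't part of the match.
`search` walks the string left to right and returns the first match it finds.
The match spans [0:1] → '9'.

(0, 1)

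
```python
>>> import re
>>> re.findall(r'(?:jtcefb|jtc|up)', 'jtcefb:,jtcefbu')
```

['jtcefb', 'jtcefb']

`|` is ordered: at each position the engine commits to the first alternative that works.
Walking the string: at [0:6] → 'jtcefb'; at [8:14] → 'jtcefb'.
With no groups in the pattern, `findall` gives back each whole match — 2 here.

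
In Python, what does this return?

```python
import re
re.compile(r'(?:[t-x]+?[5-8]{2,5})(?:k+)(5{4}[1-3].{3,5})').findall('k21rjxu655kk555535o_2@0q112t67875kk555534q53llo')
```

['555535o_2@', '555534q53l']

The pattern matches one or more of a character in [t-x] (lazy), then 2 to 5 of a character in [5-8] (non-capturing group); then one or more of a literal 'k' (non-capturing group); then exactly 4 of a literal '5', then a character in [1-3], then 3 to 5 of any character (captured).
Scanning left to right: at [5:22] match 'xu655kk555535o_2@', group 1 = '555535o_2@'; at [27:45] match 't67875kk555534q53l', group 1 = '555534q53l'.
With a single group, `findall` returns only what that group captured — 2 items.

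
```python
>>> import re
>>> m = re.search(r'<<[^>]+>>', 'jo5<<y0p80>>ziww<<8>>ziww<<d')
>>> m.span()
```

The match spans [3:12] → '<<y0p80>>'.

(3, 12)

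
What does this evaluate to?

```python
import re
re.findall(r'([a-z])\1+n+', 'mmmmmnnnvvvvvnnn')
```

['m', 'v']

A backreference is literal: `\1` must see the identical characters the first group matched.
Matches: at [0:8] match 'mmmmmnnn', group 1 = 'm'; at [8:16] match 'vvvvvnnn', group 1 = 'v'.
Because there's exactly one group, `findall` drops the full match and keeps group 1 from each hit.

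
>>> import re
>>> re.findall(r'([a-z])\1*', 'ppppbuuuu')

['p', 'b', 'u']

`\1` is not a pattern — it's the concrete string captured by group 1, re-applied verbatim.
Matches: at [0:4] match 'pppp', group 1 = 'p'; at [4:5] match 'b', group 1 = 'b'; at [5:9] match 'uuuu', group 1 = 'u'.
One capturing group, so `findall` returns just the captured substring from each match — 3 in all.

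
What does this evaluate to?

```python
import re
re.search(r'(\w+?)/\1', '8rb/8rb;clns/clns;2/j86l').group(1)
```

'8rb'

The match spans [0:7] → '8rb/8rb'.
Captured: group 1 = '8rb'.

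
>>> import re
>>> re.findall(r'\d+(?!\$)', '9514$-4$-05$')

A negative assertion filters positions out without eating any characters.
Since nothing is captured, `findall` lists the 2 matched substrings directly.

['951', '0']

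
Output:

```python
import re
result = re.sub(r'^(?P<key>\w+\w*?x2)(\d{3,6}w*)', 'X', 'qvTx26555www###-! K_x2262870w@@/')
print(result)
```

X###-! K_x2262870w@@/

The pattern matches anchored at the start of the string; then one or more of a word character, then zero or more of a word character (lazy), then the literal 'x2' (captured as 'key'); then 3 to 6 of a digit, then zero or more of a literal 'w' (captured).
Matches: at [0:12] → 'qvTx26555www'.
Every occurrence is swapped for 'X'.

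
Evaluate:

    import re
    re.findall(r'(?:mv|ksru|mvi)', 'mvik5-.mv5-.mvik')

Alternation isn't longest-match — the leftmost alternative that fits at this position is chosen.
Since nothing is captured, `findall` lists the 3 matched substrings directly.

['mv', 'mv', 'mv']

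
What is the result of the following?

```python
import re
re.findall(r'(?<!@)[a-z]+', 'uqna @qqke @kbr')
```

['uqna', 'qke', 'br']

The negative lookahead/lookbehind blocks any match where the forbidden context is present.
Matches: at [0:4] → 'uqna'; at [7:10] → 'qke'; at [13:15] → 'br'.
Since nothing is captured, `findall` lists the 3 matched substrings directly.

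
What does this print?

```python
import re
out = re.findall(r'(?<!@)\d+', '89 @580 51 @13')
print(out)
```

['89', '80', '51', '3']

The negative lookahead/lookbehind blocks any match where the forbidden context is present.
Walking the string: at [0:2] → '89'; at [5:7] → '80'; at [8:10] → '51'; at [13:14] → '3'.
Since nothing is captured, `findall` lists the 4 matched substrings directly.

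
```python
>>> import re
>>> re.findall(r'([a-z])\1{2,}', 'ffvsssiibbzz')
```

['s']

A backreference is literal: `\1` must see the identical characters the first group matched.
One capturing group, so `findall` returns just the captured substring from the one match — 1 in all.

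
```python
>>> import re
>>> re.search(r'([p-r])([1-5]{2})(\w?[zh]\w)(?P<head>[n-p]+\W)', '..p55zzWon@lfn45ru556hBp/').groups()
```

This matches a character in [p-r] (captured); then exactly 2 of a character in [1-5] (captured); then optionally a word character, then one of [zh], then a word character (captured); then one or more of a character in [n-p], then a non-word character (captured as 'head').
`re.search` scans for the first position where the pattern succeeds.
The match spans [2:11] → 'p55zzWon@'.
Captured: group 1 = 'p', group 2 = '55', group 3 = 'zzW', group 4 = 'on@'.

('p', '55', 'zzW', 'on@')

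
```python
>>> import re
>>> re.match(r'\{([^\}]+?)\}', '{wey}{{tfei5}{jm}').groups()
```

('wey',)

The match spans [0:5] → '{wey}'.
Captured: group 1 = 'wey'.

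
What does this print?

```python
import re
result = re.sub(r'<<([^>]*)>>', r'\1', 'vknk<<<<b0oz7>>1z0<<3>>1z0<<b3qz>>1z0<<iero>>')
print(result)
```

vknk<<b0oz71z031z0b3qz1z0iero

The replacement refers to a captured group, so each match is rewritten using its own captured text.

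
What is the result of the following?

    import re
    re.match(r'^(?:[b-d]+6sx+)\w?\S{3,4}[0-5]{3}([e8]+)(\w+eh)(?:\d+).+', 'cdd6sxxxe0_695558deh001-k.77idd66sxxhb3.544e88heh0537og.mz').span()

(0, 58)

`re.match` only tries the pattern at the start of the string.
The match spans [0:58] → 'cdd6sxxxe0_695558deh001-k.77idd66sxxhb3.544e88heh0537og.mz'.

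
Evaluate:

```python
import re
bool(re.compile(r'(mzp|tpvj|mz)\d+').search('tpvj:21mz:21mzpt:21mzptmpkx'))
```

False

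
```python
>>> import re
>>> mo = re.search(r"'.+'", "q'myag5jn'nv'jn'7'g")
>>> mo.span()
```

The match spans [1:18] → "'myag5jn'nv'jn'7'".

(1, 18)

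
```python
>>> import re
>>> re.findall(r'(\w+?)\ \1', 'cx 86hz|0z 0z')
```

['0z']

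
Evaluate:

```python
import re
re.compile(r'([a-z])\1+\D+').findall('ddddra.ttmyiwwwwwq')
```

['d']

The backreference `\1` re-matches whatever the first group consumed, character for character.
Scanning left to right: at [0:18] match 'ddddra.ttmyiwwwwwq', group 1 = 'd'.
One capturing group, so `findall` returns just the captured substring from the one match — 1 in all.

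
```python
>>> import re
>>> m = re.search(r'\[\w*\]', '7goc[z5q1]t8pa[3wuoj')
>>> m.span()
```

`re.search` scans for the first position where the pattern succeeds.
The match spans [4:10] → '[z5q1]'.

(4, 10)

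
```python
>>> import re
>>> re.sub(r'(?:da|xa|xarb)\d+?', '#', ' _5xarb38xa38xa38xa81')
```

Matches: at [3:8] → 'xarb3'; at [9:12] → 'xa3'; at [13:16] → 'xa3'; at [17:20] → 'xa8'.
Each match is replaced by '#'.

' _5#8#8#8#1'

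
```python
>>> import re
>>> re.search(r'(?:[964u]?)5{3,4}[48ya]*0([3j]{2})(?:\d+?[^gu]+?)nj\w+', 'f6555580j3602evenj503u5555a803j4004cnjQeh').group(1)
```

The match spans [1:41] → '6555580j3602evenj503u5555a803j4004cnjQeh'.
Captured: group 1 = 'j3'.

'j3'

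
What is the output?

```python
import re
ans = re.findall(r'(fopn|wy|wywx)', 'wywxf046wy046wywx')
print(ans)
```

['wy', 'wy', 'wy']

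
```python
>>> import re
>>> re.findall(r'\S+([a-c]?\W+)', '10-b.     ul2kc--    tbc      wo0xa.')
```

['     ', '    ', '      ', '.']

With a single group, `findall` returns only what that group captured — 4 items.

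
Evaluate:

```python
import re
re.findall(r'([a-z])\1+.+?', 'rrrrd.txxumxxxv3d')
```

The backreference `\1` re-matches whatever the first group consumed, character for character.
With a single group, `findall` returns only what that group captured — 3 items.

['r', 'x', 'x']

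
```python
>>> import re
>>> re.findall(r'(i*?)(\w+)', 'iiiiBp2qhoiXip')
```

[('', 'iiiiBp2qhoiXip')]

Pattern: zero or more of a literal 'i' (lazy) (captured); then one or more of a word character (captured).
Lazy quantifiers expand one character at a time until the remainder of the pattern can match.
Matches: at [0:14] match 'iiiiBp2qhoiXip', groups = ('', 'iiiiBp2qhoiXip').
Multiple groups make `findall` return tuples — one 2-tuple for the one match.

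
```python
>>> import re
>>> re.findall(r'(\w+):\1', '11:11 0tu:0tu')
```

`\1` has to match the exact text group 1 already captured.
Scanning left to right: at [0:5] match '11:11', group 1 = '11'; at [6:13] match '0tu:0tu', group 1 = '0tu'.
With a single group, `findall` returns only what that group captured — 2 items.

['11', '0tu']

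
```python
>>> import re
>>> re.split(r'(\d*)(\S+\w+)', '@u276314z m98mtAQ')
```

['', '', '@u276314z', ' ', '', 'm98mtAQ', '']

Pattern: zero or more of a digit (captured); then one or more of a non-whitespace character, then one or more of a word character (captured).
Matches to split on: at [0:9] → '@u276314z'; at [10:17] → 'm98mtAQ'.
With a capturing group present, the delimiter's captured portion is kept in the result list.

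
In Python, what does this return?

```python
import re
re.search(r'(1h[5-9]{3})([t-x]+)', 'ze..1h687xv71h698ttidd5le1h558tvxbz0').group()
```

The pattern matches the literal '1h', then exactly 3 of a character in [5-9] (captured); then one or more of a character in [t-x] (captured).
`search` walks the string left to right and returns the first match it finds.
The match spans [4:11] → '1h687xv'.
Captured: group 1 = '1h687', group 2 = 'xv'.

'1h687xv'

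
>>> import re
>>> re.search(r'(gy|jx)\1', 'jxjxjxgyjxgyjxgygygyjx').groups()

('jx',)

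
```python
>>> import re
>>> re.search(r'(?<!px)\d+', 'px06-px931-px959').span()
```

(3, 4)

`(?!…)`/`(?<!…)` only lets a position through if the neighbouring text does NOT match; no characters are consumed.
`search` walks the string left to right and returns the first match it finds.
The match spans [3:4] → '6'.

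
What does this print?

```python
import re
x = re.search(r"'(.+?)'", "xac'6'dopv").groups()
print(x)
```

`re.search` tries every starting position until one works.
The match spans [3:6] → "'6'".
Captured: group 1 = '6'.

('6',)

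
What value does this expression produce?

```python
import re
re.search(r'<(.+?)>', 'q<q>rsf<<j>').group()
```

`re.search` scans for the first position where the pattern succeeds.
The match spans [1:4] → '<q>'.
Captured: group 1 = 'q'.

'<q>'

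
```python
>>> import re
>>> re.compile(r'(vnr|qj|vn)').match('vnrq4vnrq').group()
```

Alternation isn't longest-match — the leftmost alternative that fits at this position is chosen.
`match` is anchored at position 0; if the pattern doesn't fit there, it returns None.
The match spans [0:3] → 'vnr'.
Captured: group 1 = 'vnr'.

'vnr'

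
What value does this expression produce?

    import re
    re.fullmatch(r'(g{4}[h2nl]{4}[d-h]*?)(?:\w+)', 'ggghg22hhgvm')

`fullmatch` succeeds only if the pattern covers the string from start to end.
Here the string isn't matched end-to-end, so the call returns None.

None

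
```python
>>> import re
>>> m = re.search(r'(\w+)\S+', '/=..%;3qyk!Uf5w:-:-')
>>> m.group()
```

This matches one or more of a word character (captured); then one or more of a non-whitespace character.
`search` walks the string left to right and returns the first match it finds.
The match spans [6:19] → '3qyk!Uf5w:-:-'.
Captured: group 1 = '3qyk'.

'3qyk!Uf5w:-:-'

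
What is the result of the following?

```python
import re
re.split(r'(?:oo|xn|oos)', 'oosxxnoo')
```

['', 'sx', '', '']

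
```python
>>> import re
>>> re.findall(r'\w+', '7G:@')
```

['7G']

This matches one or more of a word character.
Scanning left to right: at [0:2] → '7G'.
Since nothing is captured, `findall` lists the 1 matched substring directly.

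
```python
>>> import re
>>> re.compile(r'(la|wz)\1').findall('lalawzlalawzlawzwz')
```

['la', 'la', 'wz']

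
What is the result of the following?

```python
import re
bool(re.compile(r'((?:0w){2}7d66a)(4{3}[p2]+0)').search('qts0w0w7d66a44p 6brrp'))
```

False

This matches the literal '0w' repeated 2 times, then the literal '7d6', then the literal '6a' (captured); then exactly 3 of a literal '4', then one or more of one of [p2], then a literal '0' (captured).
`search` walks the string left to right and returns the first match it finds.
Here nothing in the string fits, so the call returns None, and `bool(None)` is False.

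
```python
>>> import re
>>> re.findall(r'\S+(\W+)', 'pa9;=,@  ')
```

['  ']

Because there's exactly one group, `findall` drops the full match and keeps group 1 from the one hit.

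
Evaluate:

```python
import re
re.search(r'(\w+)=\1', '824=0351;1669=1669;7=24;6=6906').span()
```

(9, 18)

After group 1 captures some text, `\1` only succeeds where that same text appears again.
The match spans [9:18] → '1669=1669'.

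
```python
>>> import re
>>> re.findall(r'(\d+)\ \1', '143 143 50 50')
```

The backreference `\1` re-matches whatever the first group consumed, character for character.
Matches: at [0:7] match '143 143', group 1 = '143'; at [8:13] match '50 50', group 1 = '50'.
Because there's exactly one group, `findall` drops the full match and keeps group 1 from each hit.

['143', '50']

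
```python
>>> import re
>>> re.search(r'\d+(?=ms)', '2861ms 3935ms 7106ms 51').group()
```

The `(?=…)`/`(?<=…)` assertion just peeks at neighbouring text; it doesn't advance the match position.
The match spans [0:4] → '2861'.

'2861'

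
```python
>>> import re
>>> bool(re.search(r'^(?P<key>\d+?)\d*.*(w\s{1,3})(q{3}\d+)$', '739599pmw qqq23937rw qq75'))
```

False

The pattern matches anchored at the start of the string; then one or more of a digit (lazy) (captured as 'key'); then zero or more of a digit, then zero or more of any character; then a literal 'w', then 1 to 3 of whitespace (captured); then exactly 3 of a literal 'q', then one or more of a digit (captured); then anchored at the end.
`search` walks the string left to right and returns the first match it finds.
Here no position works, so the call returns None, and `bool(None)` is False.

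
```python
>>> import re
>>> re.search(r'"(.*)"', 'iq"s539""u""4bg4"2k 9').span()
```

(2, 17)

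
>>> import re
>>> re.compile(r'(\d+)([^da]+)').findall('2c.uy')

[('2', 'c.uy')]

This matches one or more of a digit (captured); then one or more of any character except [da] (captured).
Scanning left to right: at [0:5] match '2c.uy', groups = ('2', 'c.uy').
2 groups means the one result is a tuple of 2 captured strings — 1 here.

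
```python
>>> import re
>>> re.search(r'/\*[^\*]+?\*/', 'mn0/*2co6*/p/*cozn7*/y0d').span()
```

(3, 11)

`search` walks the string left to right and returns the first match it finds.
The match spans [3:11] → '/*2co6*/'.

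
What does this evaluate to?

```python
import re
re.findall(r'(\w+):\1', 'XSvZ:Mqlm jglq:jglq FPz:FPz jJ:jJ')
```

The backreference `\1` re-matches whatever the first group consumed, character for character.
`findall` collects group 1 from each match (3 total).

['jglq', 'FPz', 'jJ']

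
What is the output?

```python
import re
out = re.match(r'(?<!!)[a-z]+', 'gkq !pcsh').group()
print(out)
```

A negative assertion filters positions out without eating any characters.
`re.match` only tries the pattern at the start of the string.
The match spans [0:3] → 'gkq'.

gkq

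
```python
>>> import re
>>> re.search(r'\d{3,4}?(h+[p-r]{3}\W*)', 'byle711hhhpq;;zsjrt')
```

None

Here no position works, so the call returns None.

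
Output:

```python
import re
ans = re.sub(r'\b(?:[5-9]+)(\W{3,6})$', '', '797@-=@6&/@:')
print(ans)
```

797@-=@

Every occurrence is swapped for ''.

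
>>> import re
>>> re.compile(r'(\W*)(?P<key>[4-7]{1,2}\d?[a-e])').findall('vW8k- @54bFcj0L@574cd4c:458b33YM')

[('- @', '54b'), ('@', '574c'), ('', '4c'), (':', '458b')]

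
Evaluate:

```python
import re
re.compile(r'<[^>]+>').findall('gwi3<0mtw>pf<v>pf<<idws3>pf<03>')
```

Scanning left to right: at [4:10] → '<0mtw>'; at [12:15] → '<v>'; at [17:25] → '<<idws3>'; at [27:31] → '<03>'.
Since nothing is captured, `findall` lists the 4 matched substrings directly.

['<0mtw>', '<v>', '<<idws3>', '<03>']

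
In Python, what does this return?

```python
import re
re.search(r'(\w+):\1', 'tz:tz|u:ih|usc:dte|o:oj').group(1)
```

The match spans [0:5] → 'tz:tz'.
Captured: group 1 = 'tz'.

'tz'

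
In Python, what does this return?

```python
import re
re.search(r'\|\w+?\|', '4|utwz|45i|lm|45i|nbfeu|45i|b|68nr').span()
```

(1, 7)

`re.search` scans for the first position where the pattern succeeds.
The match spans [1:7] → '|utwz|'.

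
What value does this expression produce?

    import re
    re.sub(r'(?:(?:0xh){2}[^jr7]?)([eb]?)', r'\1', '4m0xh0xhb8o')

'4m8o'

The pattern matches the literal '0xh' repeated 2 times, then optionally any character except [jr7] (non-capturing group); then optionally one of [eb] (captured).
The replacement refers to a captured group, so each match is rewritten using its own captured text.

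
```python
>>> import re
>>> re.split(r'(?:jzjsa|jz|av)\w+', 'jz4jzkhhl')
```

['', '']

Matches to split on: at [0:9] → 'jz4jzkhhl'.
Splitting on the pattern gives 2 pieces.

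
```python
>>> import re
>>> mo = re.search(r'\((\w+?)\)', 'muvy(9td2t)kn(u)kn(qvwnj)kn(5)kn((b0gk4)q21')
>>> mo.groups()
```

('9td2t',)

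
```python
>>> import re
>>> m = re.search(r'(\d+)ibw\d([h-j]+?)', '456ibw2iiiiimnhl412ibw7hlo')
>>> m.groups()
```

Pattern: one or more of a digit (captured); then the literal 'ibw', then a digit; then one or more of a character in [h-j] (lazy) (captured).
A non-greedy quantifier consumes as few characters as it can — just enough that the remainder of the pattern still matches from where it stops; whatever follows it matches normally.
Unlike `match`, `search` isn't anchored — it looks for the pattern anywhere in the string.
The match spans [0:8] → '456ibw2i'.
Captured: group 1 = '456', group 2 = 'i'.

('456', 'i')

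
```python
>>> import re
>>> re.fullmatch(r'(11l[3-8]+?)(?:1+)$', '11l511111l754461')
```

None

This matches the literal '11l', then one or more of a character in [3-8] (lazy) (captured); then one or more of a literal '1' (non-capturing group); then anchored at the end.
`re.fullmatch` requires the pattern to consume the entire string.
Here the string isn't matched end-to-end, so the call returns None.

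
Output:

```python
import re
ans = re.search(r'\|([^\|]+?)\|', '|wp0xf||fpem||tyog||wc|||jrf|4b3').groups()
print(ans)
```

`re.search` scans for the first position where the pattern succeeds.
The match spans [0:7] → '|wp0xf|'.
Captured: group 1 = 'wp0xf'.

('wp0xf',)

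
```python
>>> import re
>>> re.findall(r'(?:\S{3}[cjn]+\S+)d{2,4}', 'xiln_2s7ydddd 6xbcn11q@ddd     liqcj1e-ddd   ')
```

['xiln_2s7ydddd', '6xbcn11q@ddd', 'liqcj1e-ddd']

The pattern matches exactly 3 of a non-whitespace character, then one or more of one of [cjn], then one or more of a non-whitespace character (non-capturing group); then 2 to 4 of a literal 'd'.
Matches: at [0:13] → 'xiln_2s7ydddd'; at [14:26] → '6xbcn11q@ddd'; at [31:42] → 'liqcj1e-ddd'.
No capturing groups, so `findall` returns the 3 full match strings.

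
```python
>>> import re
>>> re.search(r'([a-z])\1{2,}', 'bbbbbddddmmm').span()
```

(0, 5)

After group 1 captures some text, `\1` only succeeds where that same text appears again.
`re.search` tries every starting position until one works.
The match spans [0:5] → 'bbbbb'.
Captured: group 1 = 'b'.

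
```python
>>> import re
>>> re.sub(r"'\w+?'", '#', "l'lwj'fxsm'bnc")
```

Each match is replaced by '#'.

"l#fxsm'bnc"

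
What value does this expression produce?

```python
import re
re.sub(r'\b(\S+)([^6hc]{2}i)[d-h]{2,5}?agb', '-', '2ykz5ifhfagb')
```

'-'

This matches a word boundary (`\b`, zero-width); then one or more of a non-whitespace character (captured); then exactly 2 of any character except [6hc], then the literal 'i' (captured); then 2 to 5 of a character in [d-h] (lazy), then the literal 'agb'.
Matches: at [0:12] → '2ykz5ifhfagb'.
`sub` substitutes '-' at each match site.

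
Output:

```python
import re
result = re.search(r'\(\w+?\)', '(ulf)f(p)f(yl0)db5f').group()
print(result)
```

(ulf)

`re.search` scans for the first position where the pattern succeeds.
The match spans [0:5] → '(ulf)'.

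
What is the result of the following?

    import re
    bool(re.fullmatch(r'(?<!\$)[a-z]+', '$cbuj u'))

Because the assertion is negative and zero-width, positions next to the forbidden text are skipped.
`re.fullmatch` requires the pattern to consume the entire string.
Here the string isn't matched end-to-end, so the call returns None, and `bool(None)` is False.

False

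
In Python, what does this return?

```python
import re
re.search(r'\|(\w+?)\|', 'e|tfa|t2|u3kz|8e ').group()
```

'|tfa|'

`re.search` tries every starting position until one works.
The match spans [1:6] → '|tfa|'.
Captured: group 1 = 'tfa'.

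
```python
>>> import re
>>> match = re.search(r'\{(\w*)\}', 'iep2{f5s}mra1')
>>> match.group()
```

Unlike `match`, `search` isn't anchored — it looks for the pattern anywhere in the string.
The match spans [4:9] → '{f5s}'.
Captured: group 1 = 'f5s'.

'{f5s}'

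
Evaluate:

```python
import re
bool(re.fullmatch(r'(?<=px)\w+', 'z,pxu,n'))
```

False

`re.fullmatch` requires the pattern to consume the entire string.
Here there's no way to consume every character, so the call returns None, and `bool(None)` is False.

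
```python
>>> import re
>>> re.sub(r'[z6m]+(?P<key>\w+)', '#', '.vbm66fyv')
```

'.vb#'

This matches one or more of one of [z6m]; then one or more of a word character (captured as 'key').
Matches: at [3:9] → 'm66fyv'.
Each match is replaced by '#'.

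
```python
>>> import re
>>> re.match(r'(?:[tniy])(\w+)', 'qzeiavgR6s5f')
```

Pattern: one of [tniy] (non-capturing group); then one or more of a word character (captured).
`re.match` only tries the pattern at the start of the string.
Here the pattern fails at index 0, so the call returns None.

None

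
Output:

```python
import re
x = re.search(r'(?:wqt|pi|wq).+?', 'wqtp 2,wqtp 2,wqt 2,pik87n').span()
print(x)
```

The regex engine tests alternatives in the order written; an earlier branch that matches wins even if a later one would match more.
`re.search` tries every starting position until one works.
The match spans [0:4] → 'wqtp'.

(0, 4)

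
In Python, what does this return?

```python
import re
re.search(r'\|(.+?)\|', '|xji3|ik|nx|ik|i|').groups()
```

('xji3',)

With the lazy modifier that quantifier settles for the fewest repetitions that let the rest of the pattern succeed (the atoms after it are unaffected and can still be greedy).
`re.search` tries every starting position until one works.
The match spans [0:6] → '|xji3|'.
Captured: group 1 = 'xji3'.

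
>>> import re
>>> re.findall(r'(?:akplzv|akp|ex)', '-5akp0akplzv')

Alternation tries branches left to right and keeps the first one that lets the overall match succeed at that position.
Since nothing is captured, `findall` lists the 2 matched substrings directly.

['akp', 'akplzv']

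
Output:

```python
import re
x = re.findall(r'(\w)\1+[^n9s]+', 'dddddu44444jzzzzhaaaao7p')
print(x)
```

['d']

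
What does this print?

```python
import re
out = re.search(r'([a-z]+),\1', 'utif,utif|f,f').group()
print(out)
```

utif,utif

After group 1 captures some text, `\1` only succeeds where that same text appears again.
`re.search` scans for the first position where the pattern succeeds.
The match spans [0:9] → 'utif,utif'.
Captured: group 1 = 'utif'.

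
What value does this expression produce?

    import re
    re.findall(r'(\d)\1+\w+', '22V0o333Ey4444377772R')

['2']

A backreference is literal: `\1` must see the identical characters the first group matched.
Matches: at [0:21] match '22V0o333Ey4444377772R', group 1 = '2'.
`findall` collects group 1 from the one match (1 total).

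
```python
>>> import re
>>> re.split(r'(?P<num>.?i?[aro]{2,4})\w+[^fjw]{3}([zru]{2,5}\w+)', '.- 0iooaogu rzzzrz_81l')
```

This matches optionally any character, then optionally the literal 'i', then 2 to 4 of one of [aro] (captured as 'num'); then one or more of a word character, then exactly 3 of any character except [fjw]; then 2 to 5 of one of [zru], then one or more of a word character (captured).
Matches to split on: at [3:22] → '0iooaogu rzzzrz_81l'.
The group in the pattern means `split` returns the separators' captures alongside the pieces.

['.- ', '0iooao', 'zzrz_81l', '']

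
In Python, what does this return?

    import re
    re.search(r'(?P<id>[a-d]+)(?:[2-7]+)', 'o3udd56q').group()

'dd56'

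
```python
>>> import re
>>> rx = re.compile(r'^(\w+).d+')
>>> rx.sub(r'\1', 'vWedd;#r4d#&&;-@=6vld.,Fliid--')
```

'vWe;#r4d#&&;-@=6vld.,Fliid--'

The replacement refers to a captured group, so each match is rewritten using its own captured text.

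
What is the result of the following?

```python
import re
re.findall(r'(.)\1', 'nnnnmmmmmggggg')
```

`\1` is not a pattern — it's the concrete string captured by group 1, re-applied verbatim.
Scanning left to right: at [0:2] match 'nn', group 1 = 'n'; at [2:4] match 'nn', group 1 = 'n'; at [4:6] match 'mm', group 1 = 'm'; at [6:8] match 'mm', group 1 = 'm'; at [9:11] match 'gg', group 1 = 'g'; ….
One capturing group, so `findall` returns just the captured substring from each match — 6 in all.

['n', 'n', 'm', 'm', 'g', 'g']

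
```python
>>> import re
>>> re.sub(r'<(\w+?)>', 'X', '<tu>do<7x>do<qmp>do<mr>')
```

'XdoXdoXdoX'

Matches: at [0:4] → '<tu>'; at [6:10] → '<7x>'; at [12:17] → '<qmp>'; at [19:23] → '<mr>'.
Every occurrence is swapped for 'X'.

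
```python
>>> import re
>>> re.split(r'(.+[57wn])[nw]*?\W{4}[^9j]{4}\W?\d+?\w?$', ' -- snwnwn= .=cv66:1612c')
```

The pattern matches one or more of any character, then one of [57wn] (captured); then zero or more of one of [nw] (lazy), then exactly 4 of a non-word character; then exactly 4 of any character except [9j], then optionally a non-word character; then one or more of a digit (lazy), then optionally a word character; then anchored at the end.
Matches to split on: at [0:24] → ' -- snwnwn= .=cv66:1612c'.
`re.split` interleaves the captured-group text with the surrounding fragments.

['', ' -- snwnwn', '']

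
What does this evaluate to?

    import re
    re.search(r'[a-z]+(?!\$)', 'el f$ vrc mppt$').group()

'el'

A negative assertion filters positions out without eating any characters.
`search` walks the string left to right and returns the first match it finds.
The match spans [0:2] → 'el'.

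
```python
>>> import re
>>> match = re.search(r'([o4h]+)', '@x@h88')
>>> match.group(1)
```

'h'

This matches one or more of one of [o4h] (captured).
`search` walks the string left to right and returns the first match it finds.
The match spans [3:4] → 'h'.
Captured: group 1 = 'h'.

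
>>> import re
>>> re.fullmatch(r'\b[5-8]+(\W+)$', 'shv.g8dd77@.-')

None

Pattern: a word boundary (`\b`, zero-width); then one or more of a character in [5-8]; then one or more of a non-word character (captured); then anchored at the end.
For `fullmatch`, every character of the input must be accounted for by the pattern.
Here there's no way to consume every character, so the call returns None.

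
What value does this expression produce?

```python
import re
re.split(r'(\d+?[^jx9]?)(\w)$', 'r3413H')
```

['r', '3413', 'H', '']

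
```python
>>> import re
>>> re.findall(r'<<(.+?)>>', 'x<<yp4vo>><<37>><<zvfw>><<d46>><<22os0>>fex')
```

['yp4vo', '37', 'zvfw', 'd46', '22os0']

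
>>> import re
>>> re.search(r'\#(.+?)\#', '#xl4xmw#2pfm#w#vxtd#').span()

(0, 8)

The match spans [0:8] → '#xl4xmw#'.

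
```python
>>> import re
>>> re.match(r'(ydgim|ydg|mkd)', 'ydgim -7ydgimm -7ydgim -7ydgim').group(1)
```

'ydgim'

The match spans [0:5] → 'ydgim'.
Captured: group 1 = 'ydgim'.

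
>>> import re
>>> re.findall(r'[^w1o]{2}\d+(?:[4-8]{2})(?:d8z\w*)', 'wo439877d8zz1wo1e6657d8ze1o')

Pattern: exactly 2 of any character except [w1o], then one or more of a digit; then exactly 2 of a character in [4-8] (non-capturing group); then the literal 'd8z', then zero or more of a word character (non-capturing group).
Matches: at [2:27] → '439877d8zz1wo1e6657d8ze1o'.
With no groups in the pattern, `findall` gives back each whole match — 1 here.

['439877d8zz1wo1e6657d8ze1o']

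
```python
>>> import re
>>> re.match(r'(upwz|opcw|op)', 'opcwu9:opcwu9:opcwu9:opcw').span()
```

With `match`, the pattern is implicitly anchored at the beginning.
The match spans [0:4] → 'opcw'.

(0, 4)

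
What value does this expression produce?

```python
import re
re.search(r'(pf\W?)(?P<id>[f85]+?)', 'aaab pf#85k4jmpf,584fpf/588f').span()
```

Pattern: the literal 'pf', then optionally a non-word character (captured); then one or more of one of [f85] (lazy) (captured as 'id').
The `?` after the quantifier makes it lazy — it takes as little as possible before letting the rest of the pattern try.
`search` walks the string left to right and returns the first match it finds.
The match spans [5:9] → 'pf#8'.
Captured: group 1 = 'pf#', group 2 = '8'.

(5, 9)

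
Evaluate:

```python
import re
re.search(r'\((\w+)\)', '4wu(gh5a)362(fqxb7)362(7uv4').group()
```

'(gh5a)'

The match spans [3:9] → '(gh5a)'.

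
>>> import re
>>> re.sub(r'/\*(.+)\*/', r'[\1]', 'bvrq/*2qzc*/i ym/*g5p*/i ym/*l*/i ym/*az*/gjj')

'bvrq[2qzc*/i ym/*g5p*/i ym/*l*/i ym/*az]gjj'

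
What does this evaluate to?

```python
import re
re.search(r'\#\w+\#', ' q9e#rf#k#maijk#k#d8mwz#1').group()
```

'#rf#'

`re.search` scans for the first position where the pattern succeeds.
The match spans [4:8] → '#rf#'.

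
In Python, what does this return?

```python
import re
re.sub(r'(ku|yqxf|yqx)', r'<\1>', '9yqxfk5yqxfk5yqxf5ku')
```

'9<yqxf>k5<yqxf>k5<yqxf>5<ku>'

Alternation isn't longest-match — the leftmost alternative that fits at this position is chosen.
The replacement refers to a captured group, so each match is rewritten using its own captured text.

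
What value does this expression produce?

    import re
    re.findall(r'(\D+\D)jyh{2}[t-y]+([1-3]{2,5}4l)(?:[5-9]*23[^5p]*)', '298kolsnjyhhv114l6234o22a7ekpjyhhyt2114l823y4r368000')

[('kolsn', '114l')]

This matches one or more of a non-digit, then a non-digit (captured); then the literal 'jy', then exactly 2 of the literal 'h', then one or more of a character in [t-y]; then 2 to 5 of a character in [1-3], then the literal '4l' (captured); then zero or more of a character in [5-9], then the literal '23', then zero or more of any character except [5p] (non-capturing group).
Scanning left to right: at [3:28] match 'kolsnjyhhv114l6234o22a7ek', groups = ('kolsn', '114l').
`findall` packs the 2 group values into a tuple for every match.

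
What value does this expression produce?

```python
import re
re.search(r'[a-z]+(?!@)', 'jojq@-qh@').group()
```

A negative assertion filters positions out without eating any characters.
`search` walks the string left to right and returns the first match it finds.
The match spans [0:3] → 'joj'.

'joj'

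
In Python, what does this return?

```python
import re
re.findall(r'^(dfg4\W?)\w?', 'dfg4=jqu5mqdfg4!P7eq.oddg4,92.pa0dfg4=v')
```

['dfg4=']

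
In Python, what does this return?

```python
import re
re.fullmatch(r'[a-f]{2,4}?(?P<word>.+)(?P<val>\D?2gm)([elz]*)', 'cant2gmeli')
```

Pattern: 2 to 4 of a character in [a-f] (lazy); then one or more of any character (captured as 'word'); then optionally a non-digit, then the literal '2gm' (captured as 'val'); then zero or more of one of [elz] (captured).
For `fullmatch`, every character of the input must be accounted for by the pattern.
Here there's no way to consume every character, so the call returns None.

None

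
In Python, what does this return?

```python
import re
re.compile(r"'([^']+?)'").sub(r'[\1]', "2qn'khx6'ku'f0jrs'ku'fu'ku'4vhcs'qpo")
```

'2qn[khx6]ku[f0jrs]ku[fu]ku[4vhcs]qpo'

Matches: at [3:9] → "'khx6'"; at [11:18] → "'f0jrs'"; at [20:24] → "'fu'"; at [26:33] → "'4vhcs'".
The replacement refers to a captured group, so each match is rewritten using its own captured text.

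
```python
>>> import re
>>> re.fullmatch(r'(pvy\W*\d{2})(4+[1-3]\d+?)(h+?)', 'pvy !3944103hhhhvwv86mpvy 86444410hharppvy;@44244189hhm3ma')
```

This matches the literal 'pvy', then zero or more of a non-word character, then exactly 2 of a digit (captured); then one or more of the literal '4', then a character in [1-3], then one or more of a digit (lazy) (captured); then one or more of a literal 'h' (lazy) (captured).
`re.fullmatch` is like wrapping the pattern in `^…$` (in single-line mode).
Here the string isn't matched end-to-end, so the call returns None.

None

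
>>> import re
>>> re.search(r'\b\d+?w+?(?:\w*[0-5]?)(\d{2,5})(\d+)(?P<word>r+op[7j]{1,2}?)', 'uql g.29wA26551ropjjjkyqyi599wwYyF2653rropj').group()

Pattern: a word boundary (`\b`, zero-width); then one or more of a digit (lazy), then one or more of a literal 'w' (lazy); then zero or more of a word character, then optionally a character in [0-5] (non-capturing group); then 2 to 5 of a digit (captured); then one or more of a digit (captured); then one or more of the literal 'r', then the literal 'op', then 1 to 2 of one of [7j] (lazy) (captured as 'word').
`search` walks the string left to right and returns the first match it finds.
The match spans [6:43] → '29wA26551ropjjjkyqyi599wwYyF2653rropj'.
Captured: group 1 = '65', group 2 = '3', group 3 = 'rropj'.

'29wA26551ropjjjkyqyi599wwYyF2653rropj'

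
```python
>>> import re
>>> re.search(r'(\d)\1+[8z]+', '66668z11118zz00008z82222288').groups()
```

('6',)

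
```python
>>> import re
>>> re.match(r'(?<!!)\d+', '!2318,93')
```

None

Because the assertion is negative and zero-width, positions next to the forbidden text are skipped.
`match` is anchored at position 0; if the pattern doesn't fit there, it returns None.
Here the pattern fails at index 0, so the call returns None.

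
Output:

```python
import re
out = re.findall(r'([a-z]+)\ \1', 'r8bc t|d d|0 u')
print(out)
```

['d']

The backreference `\1` re-matches whatever the first group consumed, character for character.
Scanning left to right: at [7:10] match 'd d', group 1 = 'd'.
One capturing group, so `findall` returns just the captured substring from the one match — 1 in all.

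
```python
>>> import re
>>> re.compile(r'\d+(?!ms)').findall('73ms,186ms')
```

Because the assertion is negative and zero-width, positions next to the forbidden text are skipped.
Matches: at [0:1] → '7'; at [5:7] → '18'.
Since nothing is captured, `findall` lists the 2 matched substrings directly.

['7', '18']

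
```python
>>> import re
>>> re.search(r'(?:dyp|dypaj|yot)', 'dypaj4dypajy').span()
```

The regex engine tests alternatives in the order written; an earlier branch that matches wins even if a later one would match more.
`search` walks the string left to right and returns the first match it finds.
The match spans [0:3] → 'dyp'.

(0, 3)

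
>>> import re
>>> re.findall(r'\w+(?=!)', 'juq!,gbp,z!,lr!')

['juq', 'z', 'lr']

The lookaround is zero-width — it requires the adjacent text to match without consuming it, so the asserted text isn't part of the match.
Scanning left to right: at [0:3] → 'juq'; at [9:10] → 'z'; at [12:14] → 'lr'.
With no groups in the pattern, `findall` gives back each whole match — 3 here.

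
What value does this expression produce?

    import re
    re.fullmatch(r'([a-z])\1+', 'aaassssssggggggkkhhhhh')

None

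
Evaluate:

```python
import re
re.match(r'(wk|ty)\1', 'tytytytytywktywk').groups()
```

`\1` is not a pattern — it's the concrete string captured by group 1, re-applied verbatim.
`re.match` won't scan ahead — the pattern has to work from the very first character.
The match spans [0:4] → 'tyty'.
Captured: group 1 = 'ty'.

('ty',)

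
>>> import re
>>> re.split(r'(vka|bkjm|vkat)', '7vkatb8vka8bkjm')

['7', 'vka', 'tb8', 'vka', '8', 'bkjm', '']

Alternation tries branches left to right and keeps the first one that lets the overall match succeed at that position.
Matches to split on: at [1:4] → 'vka'; at [7:10] → 'vka'; at [11:15] → 'bkjm'.
With a capturing group present, the delimiter's captured portion is kept in the result list.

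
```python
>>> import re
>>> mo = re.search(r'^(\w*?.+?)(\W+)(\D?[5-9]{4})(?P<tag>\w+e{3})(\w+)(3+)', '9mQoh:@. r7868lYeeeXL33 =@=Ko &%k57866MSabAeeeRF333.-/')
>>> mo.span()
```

(0, 23)

Pattern: anchored at the start of the string; then zero or more of a word character (lazy), then one or more of any character (lazy) (captured); then one or more of a non-word character (captured); then optionally a non-digit, then exactly 4 of a character in [5-9] (captured); then one or more of a word character, then exactly 3 of the literal 'e' (captured as 'tag'); then one or more of a word character (captured); then one or more of a literal '3' (captured).
With the lazy modifier that quantifier settles for the fewest repetitions that let the rest of the pattern succeed (the atoms after it are unaffected and can still be greedy).
`re.search` scans for the first position where the pattern succeeds.
The match spans [0:23] → '9mQoh:@. r7868lYeeeXL33'.
Captured: group 1 = '9mQoh', group 2 = ':@. ', group 3 = 'r7868', group 4 = 'lYeee', group 5 = 'XL3', group 6 = '3'.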